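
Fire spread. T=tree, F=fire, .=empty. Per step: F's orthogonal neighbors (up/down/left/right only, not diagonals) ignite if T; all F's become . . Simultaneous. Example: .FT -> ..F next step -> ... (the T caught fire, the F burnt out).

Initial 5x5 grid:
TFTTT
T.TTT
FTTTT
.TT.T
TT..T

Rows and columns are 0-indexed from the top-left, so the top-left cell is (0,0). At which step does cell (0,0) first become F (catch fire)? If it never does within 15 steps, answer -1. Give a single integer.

Step 1: cell (0,0)='F' (+4 fires, +2 burnt)
  -> target ignites at step 1
Step 2: cell (0,0)='.' (+4 fires, +4 burnt)
Step 3: cell (0,0)='.' (+5 fires, +4 burnt)
Step 4: cell (0,0)='.' (+3 fires, +5 burnt)
Step 5: cell (0,0)='.' (+1 fires, +3 burnt)
Step 6: cell (0,0)='.' (+1 fires, +1 burnt)
Step 7: cell (0,0)='.' (+0 fires, +1 burnt)
  fire out at step 7

1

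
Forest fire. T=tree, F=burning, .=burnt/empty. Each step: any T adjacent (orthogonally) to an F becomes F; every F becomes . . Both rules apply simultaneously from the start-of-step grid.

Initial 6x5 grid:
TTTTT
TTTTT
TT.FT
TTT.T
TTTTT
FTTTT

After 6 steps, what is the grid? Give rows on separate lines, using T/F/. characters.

Step 1: 4 trees catch fire, 2 burn out
  TTTTT
  TTTFT
  TT..F
  TTT.T
  FTTTT
  .FTTT
Step 2: 7 trees catch fire, 4 burn out
  TTTFT
  TTF.F
  TT...
  FTT.F
  .FTTT
  ..FTT
Step 3: 8 trees catch fire, 7 burn out
  TTF.F
  TF...
  FT...
  .FT..
  ..FTF
  ...FT
Step 4: 6 trees catch fire, 8 burn out
  TF...
  F....
  .F...
  ..F..
  ...F.
  ....F
Step 5: 1 trees catch fire, 6 burn out
  F....
  .....
  .....
  .....
  .....
  .....
Step 6: 0 trees catch fire, 1 burn out
  .....
  .....
  .....
  .....
  .....
  .....

.....
.....
.....
.....
.....
.....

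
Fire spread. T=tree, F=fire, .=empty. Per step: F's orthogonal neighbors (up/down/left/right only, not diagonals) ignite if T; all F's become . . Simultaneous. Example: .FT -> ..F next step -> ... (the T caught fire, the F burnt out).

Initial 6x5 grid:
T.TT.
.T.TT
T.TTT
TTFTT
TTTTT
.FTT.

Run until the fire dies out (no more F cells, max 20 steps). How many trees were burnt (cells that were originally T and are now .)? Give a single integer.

Answer: 19

Derivation:
Step 1: +6 fires, +2 burnt (F count now 6)
Step 2: +6 fires, +6 burnt (F count now 6)
Step 3: +4 fires, +6 burnt (F count now 4)
Step 4: +2 fires, +4 burnt (F count now 2)
Step 5: +1 fires, +2 burnt (F count now 1)
Step 6: +0 fires, +1 burnt (F count now 0)
Fire out after step 6
Initially T: 21, now '.': 28
Total burnt (originally-T cells now '.'): 19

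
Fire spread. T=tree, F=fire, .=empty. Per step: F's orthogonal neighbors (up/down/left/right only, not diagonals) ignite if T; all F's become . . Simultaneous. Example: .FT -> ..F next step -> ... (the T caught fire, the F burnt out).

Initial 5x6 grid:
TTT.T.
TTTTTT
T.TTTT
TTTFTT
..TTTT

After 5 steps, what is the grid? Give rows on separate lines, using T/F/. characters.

Step 1: 4 trees catch fire, 1 burn out
  TTT.T.
  TTTTTT
  T.TFTT
  TTF.FT
  ..TFTT
Step 2: 7 trees catch fire, 4 burn out
  TTT.T.
  TTTFTT
  T.F.FT
  TF...F
  ..F.FT
Step 3: 5 trees catch fire, 7 burn out
  TTT.T.
  TTF.FT
  T....F
  F.....
  .....F
Step 4: 5 trees catch fire, 5 burn out
  TTF.F.
  TF...F
  F.....
  ......
  ......
Step 5: 2 trees catch fire, 5 burn out
  TF....
  F.....
  ......
  ......
  ......

TF....
F.....
......
......
......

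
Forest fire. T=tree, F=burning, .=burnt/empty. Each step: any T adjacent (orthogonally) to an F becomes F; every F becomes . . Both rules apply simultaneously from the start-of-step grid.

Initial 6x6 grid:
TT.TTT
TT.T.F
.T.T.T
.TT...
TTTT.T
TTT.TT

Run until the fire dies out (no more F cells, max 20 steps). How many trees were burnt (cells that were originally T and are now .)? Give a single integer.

Answer: 6

Derivation:
Step 1: +2 fires, +1 burnt (F count now 2)
Step 2: +1 fires, +2 burnt (F count now 1)
Step 3: +1 fires, +1 burnt (F count now 1)
Step 4: +1 fires, +1 burnt (F count now 1)
Step 5: +1 fires, +1 burnt (F count now 1)
Step 6: +0 fires, +1 burnt (F count now 0)
Fire out after step 6
Initially T: 23, now '.': 19
Total burnt (originally-T cells now '.'): 6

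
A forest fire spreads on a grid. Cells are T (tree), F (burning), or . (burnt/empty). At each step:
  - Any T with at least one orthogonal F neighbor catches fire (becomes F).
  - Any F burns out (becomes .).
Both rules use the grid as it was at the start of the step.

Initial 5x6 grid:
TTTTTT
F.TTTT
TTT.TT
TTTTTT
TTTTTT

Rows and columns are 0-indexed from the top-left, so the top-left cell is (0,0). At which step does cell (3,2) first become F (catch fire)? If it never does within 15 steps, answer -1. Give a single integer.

Step 1: cell (3,2)='T' (+2 fires, +1 burnt)
Step 2: cell (3,2)='T' (+3 fires, +2 burnt)
Step 3: cell (3,2)='T' (+4 fires, +3 burnt)
Step 4: cell (3,2)='F' (+4 fires, +4 burnt)
  -> target ignites at step 4
Step 5: cell (3,2)='.' (+4 fires, +4 burnt)
Step 6: cell (3,2)='.' (+4 fires, +4 burnt)
Step 7: cell (3,2)='.' (+4 fires, +4 burnt)
Step 8: cell (3,2)='.' (+2 fires, +4 burnt)
Step 9: cell (3,2)='.' (+0 fires, +2 burnt)
  fire out at step 9

4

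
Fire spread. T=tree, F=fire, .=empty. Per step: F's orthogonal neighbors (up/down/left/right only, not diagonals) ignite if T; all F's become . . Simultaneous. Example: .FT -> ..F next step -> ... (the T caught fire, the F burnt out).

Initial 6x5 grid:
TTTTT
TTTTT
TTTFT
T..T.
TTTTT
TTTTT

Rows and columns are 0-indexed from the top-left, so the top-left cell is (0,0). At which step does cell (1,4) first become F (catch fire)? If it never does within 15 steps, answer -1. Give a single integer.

Step 1: cell (1,4)='T' (+4 fires, +1 burnt)
Step 2: cell (1,4)='F' (+5 fires, +4 burnt)
  -> target ignites at step 2
Step 3: cell (1,4)='.' (+7 fires, +5 burnt)
Step 4: cell (1,4)='.' (+6 fires, +7 burnt)
Step 5: cell (1,4)='.' (+3 fires, +6 burnt)
Step 6: cell (1,4)='.' (+1 fires, +3 burnt)
Step 7: cell (1,4)='.' (+0 fires, +1 burnt)
  fire out at step 7

2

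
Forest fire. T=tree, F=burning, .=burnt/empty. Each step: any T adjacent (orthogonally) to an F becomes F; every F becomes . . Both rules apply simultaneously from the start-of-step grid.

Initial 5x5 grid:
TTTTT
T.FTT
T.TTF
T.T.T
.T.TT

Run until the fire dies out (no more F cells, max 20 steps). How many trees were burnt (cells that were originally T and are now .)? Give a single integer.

Step 1: +6 fires, +2 burnt (F count now 6)
Step 2: +5 fires, +6 burnt (F count now 5)
Step 3: +2 fires, +5 burnt (F count now 2)
Step 4: +1 fires, +2 burnt (F count now 1)
Step 5: +1 fires, +1 burnt (F count now 1)
Step 6: +1 fires, +1 burnt (F count now 1)
Step 7: +0 fires, +1 burnt (F count now 0)
Fire out after step 7
Initially T: 17, now '.': 24
Total burnt (originally-T cells now '.'): 16

Answer: 16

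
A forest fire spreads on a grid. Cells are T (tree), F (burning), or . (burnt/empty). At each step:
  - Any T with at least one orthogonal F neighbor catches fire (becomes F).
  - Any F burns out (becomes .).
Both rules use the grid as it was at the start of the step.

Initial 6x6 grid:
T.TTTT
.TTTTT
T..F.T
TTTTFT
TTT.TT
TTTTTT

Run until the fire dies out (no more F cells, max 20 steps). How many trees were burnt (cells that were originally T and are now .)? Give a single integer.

Step 1: +4 fires, +2 burnt (F count now 4)
Step 2: +7 fires, +4 burnt (F count now 7)
Step 3: +8 fires, +7 burnt (F count now 8)
Step 4: +4 fires, +8 burnt (F count now 4)
Step 5: +3 fires, +4 burnt (F count now 3)
Step 6: +1 fires, +3 burnt (F count now 1)
Step 7: +0 fires, +1 burnt (F count now 0)
Fire out after step 7
Initially T: 28, now '.': 35
Total burnt (originally-T cells now '.'): 27

Answer: 27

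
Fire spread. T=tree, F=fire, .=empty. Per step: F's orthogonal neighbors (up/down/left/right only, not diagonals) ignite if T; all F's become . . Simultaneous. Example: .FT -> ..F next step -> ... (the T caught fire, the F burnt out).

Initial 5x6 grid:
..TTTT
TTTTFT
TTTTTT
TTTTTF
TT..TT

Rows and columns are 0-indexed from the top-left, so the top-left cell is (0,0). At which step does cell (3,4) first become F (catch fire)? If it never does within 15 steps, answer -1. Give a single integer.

Step 1: cell (3,4)='F' (+7 fires, +2 burnt)
  -> target ignites at step 1
Step 2: cell (3,4)='.' (+6 fires, +7 burnt)
Step 3: cell (3,4)='.' (+4 fires, +6 burnt)
Step 4: cell (3,4)='.' (+3 fires, +4 burnt)
Step 5: cell (3,4)='.' (+3 fires, +3 burnt)
Step 6: cell (3,4)='.' (+1 fires, +3 burnt)
Step 7: cell (3,4)='.' (+0 fires, +1 burnt)
  fire out at step 7

1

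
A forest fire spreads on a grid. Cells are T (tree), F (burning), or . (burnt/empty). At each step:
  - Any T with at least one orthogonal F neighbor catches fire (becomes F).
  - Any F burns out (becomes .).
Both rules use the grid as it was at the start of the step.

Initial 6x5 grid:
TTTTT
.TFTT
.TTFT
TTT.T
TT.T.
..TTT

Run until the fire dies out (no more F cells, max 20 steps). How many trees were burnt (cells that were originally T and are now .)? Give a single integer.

Answer: 17

Derivation:
Step 1: +5 fires, +2 burnt (F count now 5)
Step 2: +6 fires, +5 burnt (F count now 6)
Step 3: +3 fires, +6 burnt (F count now 3)
Step 4: +2 fires, +3 burnt (F count now 2)
Step 5: +1 fires, +2 burnt (F count now 1)
Step 6: +0 fires, +1 burnt (F count now 0)
Fire out after step 6
Initially T: 21, now '.': 26
Total burnt (originally-T cells now '.'): 17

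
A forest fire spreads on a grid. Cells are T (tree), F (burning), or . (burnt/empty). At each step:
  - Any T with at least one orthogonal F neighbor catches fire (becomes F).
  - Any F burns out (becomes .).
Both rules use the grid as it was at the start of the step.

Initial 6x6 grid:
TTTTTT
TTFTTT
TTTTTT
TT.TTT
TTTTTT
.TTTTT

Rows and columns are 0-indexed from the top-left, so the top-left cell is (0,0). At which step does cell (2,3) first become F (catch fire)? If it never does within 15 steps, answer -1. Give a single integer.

Step 1: cell (2,3)='T' (+4 fires, +1 burnt)
Step 2: cell (2,3)='F' (+6 fires, +4 burnt)
  -> target ignites at step 2
Step 3: cell (2,3)='.' (+7 fires, +6 burnt)
Step 4: cell (2,3)='.' (+6 fires, +7 burnt)
Step 5: cell (2,3)='.' (+6 fires, +6 burnt)
Step 6: cell (2,3)='.' (+3 fires, +6 burnt)
Step 7: cell (2,3)='.' (+1 fires, +3 burnt)
Step 8: cell (2,3)='.' (+0 fires, +1 burnt)
  fire out at step 8

2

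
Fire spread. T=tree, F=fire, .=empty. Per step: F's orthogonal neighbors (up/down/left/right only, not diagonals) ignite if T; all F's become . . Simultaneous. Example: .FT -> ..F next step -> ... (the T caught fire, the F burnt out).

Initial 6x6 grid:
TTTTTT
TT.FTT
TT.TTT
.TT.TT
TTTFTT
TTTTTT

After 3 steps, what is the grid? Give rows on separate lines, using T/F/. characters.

Step 1: 6 trees catch fire, 2 burn out
  TTTFTT
  TT..FT
  TT.FTT
  .TT.TT
  TTF.FT
  TTTFTT
Step 2: 10 trees catch fire, 6 burn out
  TTF.FT
  TT...F
  TT..FT
  .TF.FT
  TF...F
  TTF.FT
Step 3: 8 trees catch fire, 10 burn out
  TF...F
  TT....
  TT...F
  .F...F
  F.....
  TF...F

TF...F
TT....
TT...F
.F...F
F.....
TF...F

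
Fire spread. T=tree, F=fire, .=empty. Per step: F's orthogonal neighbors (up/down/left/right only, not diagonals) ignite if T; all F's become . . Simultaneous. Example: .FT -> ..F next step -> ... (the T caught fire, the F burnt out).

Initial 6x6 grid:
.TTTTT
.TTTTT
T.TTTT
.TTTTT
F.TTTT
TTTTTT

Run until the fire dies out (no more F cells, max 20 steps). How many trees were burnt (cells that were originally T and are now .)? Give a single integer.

Step 1: +1 fires, +1 burnt (F count now 1)
Step 2: +1 fires, +1 burnt (F count now 1)
Step 3: +1 fires, +1 burnt (F count now 1)
Step 4: +2 fires, +1 burnt (F count now 2)
Step 5: +3 fires, +2 burnt (F count now 3)
Step 6: +5 fires, +3 burnt (F count now 5)
Step 7: +4 fires, +5 burnt (F count now 4)
Step 8: +5 fires, +4 burnt (F count now 5)
Step 9: +4 fires, +5 burnt (F count now 4)
Step 10: +2 fires, +4 burnt (F count now 2)
Step 11: +1 fires, +2 burnt (F count now 1)
Step 12: +0 fires, +1 burnt (F count now 0)
Fire out after step 12
Initially T: 30, now '.': 35
Total burnt (originally-T cells now '.'): 29

Answer: 29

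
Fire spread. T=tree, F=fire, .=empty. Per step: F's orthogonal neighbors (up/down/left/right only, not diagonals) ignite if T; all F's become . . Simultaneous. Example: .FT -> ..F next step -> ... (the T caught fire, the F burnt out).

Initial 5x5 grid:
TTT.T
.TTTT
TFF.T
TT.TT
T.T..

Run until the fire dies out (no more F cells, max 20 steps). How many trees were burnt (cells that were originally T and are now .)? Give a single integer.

Answer: 15

Derivation:
Step 1: +4 fires, +2 burnt (F count now 4)
Step 2: +4 fires, +4 burnt (F count now 4)
Step 3: +3 fires, +4 burnt (F count now 3)
Step 4: +2 fires, +3 burnt (F count now 2)
Step 5: +1 fires, +2 burnt (F count now 1)
Step 6: +1 fires, +1 burnt (F count now 1)
Step 7: +0 fires, +1 burnt (F count now 0)
Fire out after step 7
Initially T: 16, now '.': 24
Total burnt (originally-T cells now '.'): 15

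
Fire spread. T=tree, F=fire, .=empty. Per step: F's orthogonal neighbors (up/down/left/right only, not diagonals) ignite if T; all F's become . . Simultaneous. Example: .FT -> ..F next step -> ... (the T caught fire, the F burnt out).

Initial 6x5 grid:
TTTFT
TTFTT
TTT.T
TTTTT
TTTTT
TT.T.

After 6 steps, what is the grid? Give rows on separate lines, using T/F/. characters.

Step 1: 5 trees catch fire, 2 burn out
  TTF.F
  TF.FT
  TTF.T
  TTTTT
  TTTTT
  TT.T.
Step 2: 5 trees catch fire, 5 burn out
  TF...
  F...F
  TF..T
  TTFTT
  TTTTT
  TT.T.
Step 3: 6 trees catch fire, 5 burn out
  F....
  .....
  F...F
  TF.FT
  TTFTT
  TT.T.
Step 4: 4 trees catch fire, 6 burn out
  .....
  .....
  .....
  F...F
  TF.FT
  TT.T.
Step 5: 4 trees catch fire, 4 burn out
  .....
  .....
  .....
  .....
  F...F
  TF.F.
Step 6: 1 trees catch fire, 4 burn out
  .....
  .....
  .....
  .....
  .....
  F....

.....
.....
.....
.....
.....
F....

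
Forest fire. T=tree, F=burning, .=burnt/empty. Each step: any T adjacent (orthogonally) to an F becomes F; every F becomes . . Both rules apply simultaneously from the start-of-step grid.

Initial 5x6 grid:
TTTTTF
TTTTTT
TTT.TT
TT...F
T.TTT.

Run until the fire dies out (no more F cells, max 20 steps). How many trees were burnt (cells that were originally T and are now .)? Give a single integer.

Answer: 19

Derivation:
Step 1: +3 fires, +2 burnt (F count now 3)
Step 2: +3 fires, +3 burnt (F count now 3)
Step 3: +2 fires, +3 burnt (F count now 2)
Step 4: +2 fires, +2 burnt (F count now 2)
Step 5: +3 fires, +2 burnt (F count now 3)
Step 6: +2 fires, +3 burnt (F count now 2)
Step 7: +2 fires, +2 burnt (F count now 2)
Step 8: +1 fires, +2 burnt (F count now 1)
Step 9: +1 fires, +1 burnt (F count now 1)
Step 10: +0 fires, +1 burnt (F count now 0)
Fire out after step 10
Initially T: 22, now '.': 27
Total burnt (originally-T cells now '.'): 19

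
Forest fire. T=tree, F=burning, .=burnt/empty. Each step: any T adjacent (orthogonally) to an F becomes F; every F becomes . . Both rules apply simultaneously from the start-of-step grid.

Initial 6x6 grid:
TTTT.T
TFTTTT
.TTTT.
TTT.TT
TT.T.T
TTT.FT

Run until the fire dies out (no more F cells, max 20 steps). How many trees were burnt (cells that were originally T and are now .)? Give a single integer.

Answer: 26

Derivation:
Step 1: +5 fires, +2 burnt (F count now 5)
Step 2: +6 fires, +5 burnt (F count now 6)
Step 3: +7 fires, +6 burnt (F count now 7)
Step 4: +5 fires, +7 burnt (F count now 5)
Step 5: +3 fires, +5 burnt (F count now 3)
Step 6: +0 fires, +3 burnt (F count now 0)
Fire out after step 6
Initially T: 27, now '.': 35
Total burnt (originally-T cells now '.'): 26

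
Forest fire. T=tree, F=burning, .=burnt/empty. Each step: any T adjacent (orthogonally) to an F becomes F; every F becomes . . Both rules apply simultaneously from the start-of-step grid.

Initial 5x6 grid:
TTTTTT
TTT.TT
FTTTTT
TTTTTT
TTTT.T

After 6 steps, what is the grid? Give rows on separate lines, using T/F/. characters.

Step 1: 3 trees catch fire, 1 burn out
  TTTTTT
  FTT.TT
  .FTTTT
  FTTTTT
  TTTT.T
Step 2: 5 trees catch fire, 3 burn out
  FTTTTT
  .FT.TT
  ..FTTT
  .FTTTT
  FTTT.T
Step 3: 5 trees catch fire, 5 burn out
  .FTTTT
  ..F.TT
  ...FTT
  ..FTTT
  .FTT.T
Step 4: 4 trees catch fire, 5 burn out
  ..FTTT
  ....TT
  ....FT
  ...FTT
  ..FT.T
Step 5: 5 trees catch fire, 4 burn out
  ...FTT
  ....FT
  .....F
  ....FT
  ...F.T
Step 6: 3 trees catch fire, 5 burn out
  ....FT
  .....F
  ......
  .....F
  .....T

....FT
.....F
......
.....F
.....T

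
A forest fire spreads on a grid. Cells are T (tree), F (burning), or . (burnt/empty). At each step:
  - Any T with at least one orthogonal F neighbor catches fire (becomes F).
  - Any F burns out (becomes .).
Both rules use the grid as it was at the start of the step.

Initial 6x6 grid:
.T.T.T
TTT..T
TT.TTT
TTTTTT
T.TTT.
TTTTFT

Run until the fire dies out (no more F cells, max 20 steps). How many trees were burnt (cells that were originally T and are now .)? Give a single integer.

Step 1: +3 fires, +1 burnt (F count now 3)
Step 2: +3 fires, +3 burnt (F count now 3)
Step 3: +5 fires, +3 burnt (F count now 5)
Step 4: +4 fires, +5 burnt (F count now 4)
Step 5: +3 fires, +4 burnt (F count now 3)
Step 6: +3 fires, +3 burnt (F count now 3)
Step 7: +2 fires, +3 burnt (F count now 2)
Step 8: +3 fires, +2 burnt (F count now 3)
Step 9: +0 fires, +3 burnt (F count now 0)
Fire out after step 9
Initially T: 27, now '.': 35
Total burnt (originally-T cells now '.'): 26

Answer: 26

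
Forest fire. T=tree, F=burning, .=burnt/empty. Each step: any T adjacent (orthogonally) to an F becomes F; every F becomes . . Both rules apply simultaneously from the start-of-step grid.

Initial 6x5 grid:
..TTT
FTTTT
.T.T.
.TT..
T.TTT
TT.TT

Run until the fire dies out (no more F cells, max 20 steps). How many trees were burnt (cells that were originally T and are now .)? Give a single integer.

Step 1: +1 fires, +1 burnt (F count now 1)
Step 2: +2 fires, +1 burnt (F count now 2)
Step 3: +3 fires, +2 burnt (F count now 3)
Step 4: +4 fires, +3 burnt (F count now 4)
Step 5: +2 fires, +4 burnt (F count now 2)
Step 6: +1 fires, +2 burnt (F count now 1)
Step 7: +2 fires, +1 burnt (F count now 2)
Step 8: +1 fires, +2 burnt (F count now 1)
Step 9: +0 fires, +1 burnt (F count now 0)
Fire out after step 9
Initially T: 19, now '.': 27
Total burnt (originally-T cells now '.'): 16

Answer: 16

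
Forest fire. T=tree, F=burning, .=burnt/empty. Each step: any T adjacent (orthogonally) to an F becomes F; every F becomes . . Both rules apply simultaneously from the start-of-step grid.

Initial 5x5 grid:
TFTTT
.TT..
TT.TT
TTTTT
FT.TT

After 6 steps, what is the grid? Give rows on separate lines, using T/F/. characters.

Step 1: 5 trees catch fire, 2 burn out
  F.FTT
  .FT..
  TT.TT
  FTTTT
  .F.TT
Step 2: 5 trees catch fire, 5 burn out
  ...FT
  ..F..
  FF.TT
  .FTTT
  ...TT
Step 3: 2 trees catch fire, 5 burn out
  ....F
  .....
  ...TT
  ..FTT
  ...TT
Step 4: 1 trees catch fire, 2 burn out
  .....
  .....
  ...TT
  ...FT
  ...TT
Step 5: 3 trees catch fire, 1 burn out
  .....
  .....
  ...FT
  ....F
  ...FT
Step 6: 2 trees catch fire, 3 burn out
  .....
  .....
  ....F
  .....
  ....F

.....
.....
....F
.....
....F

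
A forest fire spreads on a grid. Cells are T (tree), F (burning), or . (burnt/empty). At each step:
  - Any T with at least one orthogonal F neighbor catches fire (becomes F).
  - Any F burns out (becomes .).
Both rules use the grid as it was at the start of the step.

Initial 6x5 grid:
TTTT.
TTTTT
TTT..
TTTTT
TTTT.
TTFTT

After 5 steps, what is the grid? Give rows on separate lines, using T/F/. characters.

Step 1: 3 trees catch fire, 1 burn out
  TTTT.
  TTTTT
  TTT..
  TTTTT
  TTFT.
  TF.FT
Step 2: 5 trees catch fire, 3 burn out
  TTTT.
  TTTTT
  TTT..
  TTFTT
  TF.F.
  F...F
Step 3: 4 trees catch fire, 5 burn out
  TTTT.
  TTTTT
  TTF..
  TF.FT
  F....
  .....
Step 4: 4 trees catch fire, 4 burn out
  TTTT.
  TTFTT
  TF...
  F...F
  .....
  .....
Step 5: 4 trees catch fire, 4 burn out
  TTFT.
  TF.FT
  F....
  .....
  .....
  .....

TTFT.
TF.FT
F....
.....
.....
.....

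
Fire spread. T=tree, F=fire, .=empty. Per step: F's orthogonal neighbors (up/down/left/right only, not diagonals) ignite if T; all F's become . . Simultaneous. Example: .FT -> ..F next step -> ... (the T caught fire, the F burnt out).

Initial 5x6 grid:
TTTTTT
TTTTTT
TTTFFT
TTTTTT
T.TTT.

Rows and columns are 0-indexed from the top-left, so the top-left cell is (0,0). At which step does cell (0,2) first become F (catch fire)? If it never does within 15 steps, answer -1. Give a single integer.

Step 1: cell (0,2)='T' (+6 fires, +2 burnt)
Step 2: cell (0,2)='T' (+9 fires, +6 burnt)
Step 3: cell (0,2)='F' (+6 fires, +9 burnt)
  -> target ignites at step 3
Step 4: cell (0,2)='.' (+3 fires, +6 burnt)
Step 5: cell (0,2)='.' (+2 fires, +3 burnt)
Step 6: cell (0,2)='.' (+0 fires, +2 burnt)
  fire out at step 6

3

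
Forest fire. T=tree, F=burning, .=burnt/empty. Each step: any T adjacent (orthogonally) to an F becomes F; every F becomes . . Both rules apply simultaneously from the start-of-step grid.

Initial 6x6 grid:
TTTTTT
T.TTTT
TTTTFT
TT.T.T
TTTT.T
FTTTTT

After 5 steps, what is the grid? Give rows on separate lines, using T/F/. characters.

Step 1: 5 trees catch fire, 2 burn out
  TTTTTT
  T.TTFT
  TTTF.F
  TT.T.T
  FTTT.T
  .FTTTT
Step 2: 9 trees catch fire, 5 burn out
  TTTTFT
  T.TF.F
  TTF...
  FT.F.F
  .FTT.T
  ..FTTT
Step 3: 10 trees catch fire, 9 burn out
  TTTF.F
  T.F...
  FF....
  .F....
  ..FF.F
  ...FTT
Step 4: 4 trees catch fire, 10 burn out
  TTF...
  F.....
  ......
  ......
  ......
  ....FF
Step 5: 2 trees catch fire, 4 burn out
  FF....
  ......
  ......
  ......
  ......
  ......

FF....
......
......
......
......
......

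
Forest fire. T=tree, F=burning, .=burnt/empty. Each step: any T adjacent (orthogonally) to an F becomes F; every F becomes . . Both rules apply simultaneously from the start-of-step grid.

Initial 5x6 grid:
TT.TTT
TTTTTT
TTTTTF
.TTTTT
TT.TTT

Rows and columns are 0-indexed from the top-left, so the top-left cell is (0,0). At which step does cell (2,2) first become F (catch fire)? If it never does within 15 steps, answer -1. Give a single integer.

Step 1: cell (2,2)='T' (+3 fires, +1 burnt)
Step 2: cell (2,2)='T' (+5 fires, +3 burnt)
Step 3: cell (2,2)='F' (+5 fires, +5 burnt)
  -> target ignites at step 3
Step 4: cell (2,2)='.' (+5 fires, +5 burnt)
Step 5: cell (2,2)='.' (+3 fires, +5 burnt)
Step 6: cell (2,2)='.' (+3 fires, +3 burnt)
Step 7: cell (2,2)='.' (+2 fires, +3 burnt)
Step 8: cell (2,2)='.' (+0 fires, +2 burnt)
  fire out at step 8

3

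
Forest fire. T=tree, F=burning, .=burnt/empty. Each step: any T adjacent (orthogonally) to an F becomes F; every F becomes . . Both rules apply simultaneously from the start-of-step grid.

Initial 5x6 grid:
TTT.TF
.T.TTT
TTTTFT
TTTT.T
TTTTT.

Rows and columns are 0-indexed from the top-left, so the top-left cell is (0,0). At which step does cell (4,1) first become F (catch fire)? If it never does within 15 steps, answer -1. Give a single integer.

Step 1: cell (4,1)='T' (+5 fires, +2 burnt)
Step 2: cell (4,1)='T' (+4 fires, +5 burnt)
Step 3: cell (4,1)='T' (+3 fires, +4 burnt)
Step 4: cell (4,1)='T' (+5 fires, +3 burnt)
Step 5: cell (4,1)='F' (+3 fires, +5 burnt)
  -> target ignites at step 5
Step 6: cell (4,1)='.' (+3 fires, +3 burnt)
Step 7: cell (4,1)='.' (+0 fires, +3 burnt)
  fire out at step 7

5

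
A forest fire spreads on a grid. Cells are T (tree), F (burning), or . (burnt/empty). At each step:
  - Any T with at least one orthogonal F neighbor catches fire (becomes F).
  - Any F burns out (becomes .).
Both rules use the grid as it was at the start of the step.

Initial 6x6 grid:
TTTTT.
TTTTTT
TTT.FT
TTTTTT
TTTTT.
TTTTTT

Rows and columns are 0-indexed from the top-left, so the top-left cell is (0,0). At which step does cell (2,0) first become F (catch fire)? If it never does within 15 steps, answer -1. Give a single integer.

Step 1: cell (2,0)='T' (+3 fires, +1 burnt)
Step 2: cell (2,0)='T' (+6 fires, +3 burnt)
Step 3: cell (2,0)='T' (+5 fires, +6 burnt)
Step 4: cell (2,0)='T' (+7 fires, +5 burnt)
Step 5: cell (2,0)='T' (+6 fires, +7 burnt)
Step 6: cell (2,0)='F' (+4 fires, +6 burnt)
  -> target ignites at step 6
Step 7: cell (2,0)='.' (+1 fires, +4 burnt)
Step 8: cell (2,0)='.' (+0 fires, +1 burnt)
  fire out at step 8

6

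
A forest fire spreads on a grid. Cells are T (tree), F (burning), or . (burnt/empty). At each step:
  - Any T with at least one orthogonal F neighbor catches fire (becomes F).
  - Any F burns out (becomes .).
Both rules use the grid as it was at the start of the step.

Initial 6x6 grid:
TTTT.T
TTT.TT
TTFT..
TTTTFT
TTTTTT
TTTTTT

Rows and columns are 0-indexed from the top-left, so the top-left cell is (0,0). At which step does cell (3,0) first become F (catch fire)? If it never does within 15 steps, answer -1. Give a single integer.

Step 1: cell (3,0)='T' (+7 fires, +2 burnt)
Step 2: cell (3,0)='T' (+8 fires, +7 burnt)
Step 3: cell (3,0)='F' (+8 fires, +8 burnt)
  -> target ignites at step 3
Step 4: cell (3,0)='.' (+3 fires, +8 burnt)
Step 5: cell (3,0)='.' (+1 fires, +3 burnt)
Step 6: cell (3,0)='.' (+0 fires, +1 burnt)
  fire out at step 6

3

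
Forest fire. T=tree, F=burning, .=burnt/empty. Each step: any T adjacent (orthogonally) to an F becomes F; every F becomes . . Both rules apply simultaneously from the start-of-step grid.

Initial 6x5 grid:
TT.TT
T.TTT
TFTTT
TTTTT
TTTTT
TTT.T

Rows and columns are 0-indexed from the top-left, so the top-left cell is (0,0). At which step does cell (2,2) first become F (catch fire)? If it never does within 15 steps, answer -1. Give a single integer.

Step 1: cell (2,2)='F' (+3 fires, +1 burnt)
  -> target ignites at step 1
Step 2: cell (2,2)='.' (+6 fires, +3 burnt)
Step 3: cell (2,2)='.' (+7 fires, +6 burnt)
Step 4: cell (2,2)='.' (+7 fires, +7 burnt)
Step 5: cell (2,2)='.' (+2 fires, +7 burnt)
Step 6: cell (2,2)='.' (+1 fires, +2 burnt)
Step 7: cell (2,2)='.' (+0 fires, +1 burnt)
  fire out at step 7

1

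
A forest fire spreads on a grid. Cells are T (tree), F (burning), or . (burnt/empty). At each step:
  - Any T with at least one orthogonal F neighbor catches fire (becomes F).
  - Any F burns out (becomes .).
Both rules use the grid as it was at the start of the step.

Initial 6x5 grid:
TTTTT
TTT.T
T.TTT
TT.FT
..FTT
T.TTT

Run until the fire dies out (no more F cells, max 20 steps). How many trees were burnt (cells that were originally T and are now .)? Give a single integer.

Step 1: +4 fires, +2 burnt (F count now 4)
Step 2: +4 fires, +4 burnt (F count now 4)
Step 3: +3 fires, +4 burnt (F count now 3)
Step 4: +3 fires, +3 burnt (F count now 3)
Step 5: +3 fires, +3 burnt (F count now 3)
Step 6: +2 fires, +3 burnt (F count now 2)
Step 7: +1 fires, +2 burnt (F count now 1)
Step 8: +1 fires, +1 burnt (F count now 1)
Step 9: +0 fires, +1 burnt (F count now 0)
Fire out after step 9
Initially T: 22, now '.': 29
Total burnt (originally-T cells now '.'): 21

Answer: 21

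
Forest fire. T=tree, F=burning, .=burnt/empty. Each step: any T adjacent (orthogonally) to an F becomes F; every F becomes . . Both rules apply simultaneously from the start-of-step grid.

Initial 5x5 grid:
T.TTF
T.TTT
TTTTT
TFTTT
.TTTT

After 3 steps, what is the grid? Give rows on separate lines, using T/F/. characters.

Step 1: 6 trees catch fire, 2 burn out
  T.TF.
  T.TTF
  TFTTT
  F.FTT
  .FTTT
Step 2: 7 trees catch fire, 6 burn out
  T.F..
  T.TF.
  F.FTF
  ...FT
  ..FTT
Step 3: 5 trees catch fire, 7 burn out
  T....
  F.F..
  ...F.
  ....F
  ...FT

T....
F.F..
...F.
....F
...FT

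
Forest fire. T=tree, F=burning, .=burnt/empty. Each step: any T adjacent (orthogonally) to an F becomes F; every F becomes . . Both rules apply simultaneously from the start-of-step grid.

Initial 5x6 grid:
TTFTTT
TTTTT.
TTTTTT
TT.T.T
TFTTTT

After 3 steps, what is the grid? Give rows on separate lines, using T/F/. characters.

Step 1: 6 trees catch fire, 2 burn out
  TF.FTT
  TTFTT.
  TTTTTT
  TF.T.T
  F.FTTT
Step 2: 8 trees catch fire, 6 burn out
  F...FT
  TF.FT.
  TFFTTT
  F..T.T
  ...FTT
Step 3: 7 trees catch fire, 8 burn out
  .....F
  F...F.
  F..FTT
  ...F.T
  ....FT

.....F
F...F.
F..FTT
...F.T
....FT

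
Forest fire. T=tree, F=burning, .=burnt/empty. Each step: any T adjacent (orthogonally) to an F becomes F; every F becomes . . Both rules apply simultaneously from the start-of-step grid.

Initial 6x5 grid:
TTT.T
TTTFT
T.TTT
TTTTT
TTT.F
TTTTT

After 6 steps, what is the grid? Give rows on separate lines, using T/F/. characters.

Step 1: 5 trees catch fire, 2 burn out
  TTT.T
  TTF.F
  T.TFT
  TTTTF
  TTT..
  TTTTF
Step 2: 7 trees catch fire, 5 burn out
  TTF.F
  TF...
  T.F.F
  TTTF.
  TTT..
  TTTF.
Step 3: 4 trees catch fire, 7 burn out
  TF...
  F....
  T....
  TTF..
  TTT..
  TTF..
Step 4: 5 trees catch fire, 4 burn out
  F....
  .....
  F....
  TF...
  TTF..
  TF...
Step 5: 3 trees catch fire, 5 burn out
  .....
  .....
  .....
  F....
  TF...
  F....
Step 6: 1 trees catch fire, 3 burn out
  .....
  .....
  .....
  .....
  F....
  .....

.....
.....
.....
.....
F....
.....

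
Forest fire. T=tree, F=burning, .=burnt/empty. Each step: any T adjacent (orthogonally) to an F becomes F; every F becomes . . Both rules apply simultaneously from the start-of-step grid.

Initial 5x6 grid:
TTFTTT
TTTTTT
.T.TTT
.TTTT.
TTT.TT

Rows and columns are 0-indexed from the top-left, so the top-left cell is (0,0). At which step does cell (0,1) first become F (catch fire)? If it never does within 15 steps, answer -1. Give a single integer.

Step 1: cell (0,1)='F' (+3 fires, +1 burnt)
  -> target ignites at step 1
Step 2: cell (0,1)='.' (+4 fires, +3 burnt)
Step 3: cell (0,1)='.' (+5 fires, +4 burnt)
Step 4: cell (0,1)='.' (+4 fires, +5 burnt)
Step 5: cell (0,1)='.' (+4 fires, +4 burnt)
Step 6: cell (0,1)='.' (+3 fires, +4 burnt)
Step 7: cell (0,1)='.' (+1 fires, +3 burnt)
Step 8: cell (0,1)='.' (+0 fires, +1 burnt)
  fire out at step 8

1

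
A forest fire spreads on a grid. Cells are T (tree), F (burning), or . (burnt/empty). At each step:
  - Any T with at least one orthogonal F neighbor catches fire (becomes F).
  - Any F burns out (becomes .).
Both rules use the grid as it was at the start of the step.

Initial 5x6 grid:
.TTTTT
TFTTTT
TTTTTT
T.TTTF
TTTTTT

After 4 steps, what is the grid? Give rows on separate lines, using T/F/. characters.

Step 1: 7 trees catch fire, 2 burn out
  .FTTTT
  F.FTTT
  TFTTTF
  T.TTF.
  TTTTTF
Step 2: 8 trees catch fire, 7 burn out
  ..FTTT
  ...FTF
  F.FTF.
  T.TF..
  TTTTF.
Step 3: 7 trees catch fire, 8 burn out
  ...FTF
  ....F.
  ...F..
  F.F...
  TTTF..
Step 4: 3 trees catch fire, 7 burn out
  ....F.
  ......
  ......
  ......
  FTF...

....F.
......
......
......
FTF...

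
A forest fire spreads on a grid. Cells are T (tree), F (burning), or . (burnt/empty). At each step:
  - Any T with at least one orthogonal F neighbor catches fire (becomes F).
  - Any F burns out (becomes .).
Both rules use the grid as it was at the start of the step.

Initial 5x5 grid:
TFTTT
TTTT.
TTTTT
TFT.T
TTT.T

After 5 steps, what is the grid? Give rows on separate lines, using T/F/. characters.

Step 1: 7 trees catch fire, 2 burn out
  F.FTT
  TFTT.
  TFTTT
  F.F.T
  TFT.T
Step 2: 7 trees catch fire, 7 burn out
  ...FT
  F.FT.
  F.FTT
  ....T
  F.F.T
Step 3: 3 trees catch fire, 7 burn out
  ....F
  ...F.
  ...FT
  ....T
  ....T
Step 4: 1 trees catch fire, 3 burn out
  .....
  .....
  ....F
  ....T
  ....T
Step 5: 1 trees catch fire, 1 burn out
  .....
  .....
  .....
  ....F
  ....T

.....
.....
.....
....F
....T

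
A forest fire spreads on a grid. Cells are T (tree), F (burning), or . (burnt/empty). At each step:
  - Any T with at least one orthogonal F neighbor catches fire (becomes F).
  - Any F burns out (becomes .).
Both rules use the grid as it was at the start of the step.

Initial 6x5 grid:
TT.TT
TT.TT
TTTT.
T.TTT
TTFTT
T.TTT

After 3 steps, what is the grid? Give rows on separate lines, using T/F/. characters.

Step 1: 4 trees catch fire, 1 burn out
  TT.TT
  TT.TT
  TTTT.
  T.FTT
  TF.FT
  T.FTT
Step 2: 5 trees catch fire, 4 burn out
  TT.TT
  TT.TT
  TTFT.
  T..FT
  F...F
  T..FT
Step 3: 6 trees catch fire, 5 burn out
  TT.TT
  TT.TT
  TF.F.
  F...F
  .....
  F...F

TT.TT
TT.TT
TF.F.
F...F
.....
F...F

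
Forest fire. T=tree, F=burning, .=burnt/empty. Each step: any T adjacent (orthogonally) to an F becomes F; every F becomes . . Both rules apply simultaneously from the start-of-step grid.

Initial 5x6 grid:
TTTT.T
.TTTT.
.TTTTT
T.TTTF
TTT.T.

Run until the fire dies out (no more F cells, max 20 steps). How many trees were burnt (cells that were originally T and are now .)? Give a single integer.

Answer: 21

Derivation:
Step 1: +2 fires, +1 burnt (F count now 2)
Step 2: +3 fires, +2 burnt (F count now 3)
Step 3: +3 fires, +3 burnt (F count now 3)
Step 4: +3 fires, +3 burnt (F count now 3)
Step 5: +4 fires, +3 burnt (F count now 4)
Step 6: +3 fires, +4 burnt (F count now 3)
Step 7: +2 fires, +3 burnt (F count now 2)
Step 8: +1 fires, +2 burnt (F count now 1)
Step 9: +0 fires, +1 burnt (F count now 0)
Fire out after step 9
Initially T: 22, now '.': 29
Total burnt (originally-T cells now '.'): 21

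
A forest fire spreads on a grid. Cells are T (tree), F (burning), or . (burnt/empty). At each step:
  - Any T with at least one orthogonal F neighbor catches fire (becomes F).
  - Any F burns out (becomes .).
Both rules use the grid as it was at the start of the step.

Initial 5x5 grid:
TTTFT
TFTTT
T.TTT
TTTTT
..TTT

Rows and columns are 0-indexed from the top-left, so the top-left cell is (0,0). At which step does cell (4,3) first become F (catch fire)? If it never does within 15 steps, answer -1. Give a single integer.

Step 1: cell (4,3)='T' (+6 fires, +2 burnt)
Step 2: cell (4,3)='T' (+5 fires, +6 burnt)
Step 3: cell (4,3)='T' (+4 fires, +5 burnt)
Step 4: cell (4,3)='F' (+4 fires, +4 burnt)
  -> target ignites at step 4
Step 5: cell (4,3)='.' (+1 fires, +4 burnt)
Step 6: cell (4,3)='.' (+0 fires, +1 burnt)
  fire out at step 6

4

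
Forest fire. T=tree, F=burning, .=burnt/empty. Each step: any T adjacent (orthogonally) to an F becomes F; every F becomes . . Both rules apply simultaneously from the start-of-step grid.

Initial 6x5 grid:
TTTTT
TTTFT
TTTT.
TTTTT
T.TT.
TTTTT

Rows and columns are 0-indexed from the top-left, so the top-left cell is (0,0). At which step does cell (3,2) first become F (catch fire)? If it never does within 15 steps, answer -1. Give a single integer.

Step 1: cell (3,2)='T' (+4 fires, +1 burnt)
Step 2: cell (3,2)='T' (+5 fires, +4 burnt)
Step 3: cell (3,2)='F' (+6 fires, +5 burnt)
  -> target ignites at step 3
Step 4: cell (3,2)='.' (+5 fires, +6 burnt)
Step 5: cell (3,2)='.' (+3 fires, +5 burnt)
Step 6: cell (3,2)='.' (+2 fires, +3 burnt)
Step 7: cell (3,2)='.' (+1 fires, +2 burnt)
Step 8: cell (3,2)='.' (+0 fires, +1 burnt)
  fire out at step 8

3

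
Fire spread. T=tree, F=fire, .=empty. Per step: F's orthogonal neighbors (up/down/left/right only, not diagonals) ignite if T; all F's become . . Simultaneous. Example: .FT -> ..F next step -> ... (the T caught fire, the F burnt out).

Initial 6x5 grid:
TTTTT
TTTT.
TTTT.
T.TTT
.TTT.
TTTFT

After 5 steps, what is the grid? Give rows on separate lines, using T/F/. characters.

Step 1: 3 trees catch fire, 1 burn out
  TTTTT
  TTTT.
  TTTT.
  T.TTT
  .TTF.
  TTF.F
Step 2: 3 trees catch fire, 3 burn out
  TTTTT
  TTTT.
  TTTT.
  T.TFT
  .TF..
  TF...
Step 3: 5 trees catch fire, 3 burn out
  TTTTT
  TTTT.
  TTTF.
  T.F.F
  .F...
  F....
Step 4: 2 trees catch fire, 5 burn out
  TTTTT
  TTTF.
  TTF..
  T....
  .....
  .....
Step 5: 3 trees catch fire, 2 burn out
  TTTFT
  TTF..
  TF...
  T....
  .....
  .....

TTTFT
TTF..
TF...
T....
.....
.....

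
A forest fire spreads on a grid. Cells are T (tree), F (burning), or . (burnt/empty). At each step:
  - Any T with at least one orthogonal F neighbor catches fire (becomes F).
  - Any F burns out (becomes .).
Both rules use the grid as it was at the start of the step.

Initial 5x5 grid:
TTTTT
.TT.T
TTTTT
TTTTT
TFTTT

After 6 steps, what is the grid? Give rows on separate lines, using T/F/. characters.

Step 1: 3 trees catch fire, 1 burn out
  TTTTT
  .TT.T
  TTTTT
  TFTTT
  F.FTT
Step 2: 4 trees catch fire, 3 burn out
  TTTTT
  .TT.T
  TFTTT
  F.FTT
  ...FT
Step 3: 5 trees catch fire, 4 burn out
  TTTTT
  .FT.T
  F.FTT
  ...FT
  ....F
Step 4: 4 trees catch fire, 5 burn out
  TFTTT
  ..F.T
  ...FT
  ....F
  .....
Step 5: 3 trees catch fire, 4 burn out
  F.FTT
  ....T
  ....F
  .....
  .....
Step 6: 2 trees catch fire, 3 burn out
  ...FT
  ....F
  .....
  .....
  .....

...FT
....F
.....
.....
.....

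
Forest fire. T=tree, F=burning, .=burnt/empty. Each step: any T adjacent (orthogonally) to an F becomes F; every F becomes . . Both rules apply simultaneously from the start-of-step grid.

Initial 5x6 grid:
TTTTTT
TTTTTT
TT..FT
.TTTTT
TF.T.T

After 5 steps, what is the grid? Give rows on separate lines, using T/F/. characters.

Step 1: 5 trees catch fire, 2 burn out
  TTTTTT
  TTTTFT
  TT...F
  .FTTFT
  F..T.T
Step 2: 7 trees catch fire, 5 burn out
  TTTTFT
  TTTF.F
  TF....
  ..FF.F
  ...T.T
Step 3: 7 trees catch fire, 7 burn out
  TTTF.F
  TFF...
  F.....
  ......
  ...F.F
Step 4: 3 trees catch fire, 7 burn out
  TFF...
  F.....
  ......
  ......
  ......
Step 5: 1 trees catch fire, 3 burn out
  F.....
  ......
  ......
  ......
  ......

F.....
......
......
......
......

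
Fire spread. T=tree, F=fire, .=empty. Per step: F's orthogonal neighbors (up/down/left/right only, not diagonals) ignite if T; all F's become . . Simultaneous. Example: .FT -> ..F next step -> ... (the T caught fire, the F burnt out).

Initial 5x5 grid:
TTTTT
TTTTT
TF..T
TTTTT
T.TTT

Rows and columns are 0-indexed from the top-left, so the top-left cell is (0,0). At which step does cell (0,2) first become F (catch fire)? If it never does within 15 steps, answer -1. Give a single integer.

Step 1: cell (0,2)='T' (+3 fires, +1 burnt)
Step 2: cell (0,2)='T' (+5 fires, +3 burnt)
Step 3: cell (0,2)='F' (+6 fires, +5 burnt)
  -> target ignites at step 3
Step 4: cell (0,2)='.' (+4 fires, +6 burnt)
Step 5: cell (0,2)='.' (+3 fires, +4 burnt)
Step 6: cell (0,2)='.' (+0 fires, +3 burnt)
  fire out at step 6

3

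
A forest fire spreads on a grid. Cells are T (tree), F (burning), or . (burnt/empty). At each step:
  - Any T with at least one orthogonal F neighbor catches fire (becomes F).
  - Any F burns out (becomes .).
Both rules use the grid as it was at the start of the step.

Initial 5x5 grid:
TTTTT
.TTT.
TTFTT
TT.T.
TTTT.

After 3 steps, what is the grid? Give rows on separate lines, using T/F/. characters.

Step 1: 3 trees catch fire, 1 burn out
  TTTTT
  .TFT.
  TF.FT
  TT.T.
  TTTT.
Step 2: 7 trees catch fire, 3 burn out
  TTFTT
  .F.F.
  F...F
  TF.F.
  TTTT.
Step 3: 5 trees catch fire, 7 burn out
  TF.FT
  .....
  .....
  F....
  TFTF.

TF.FT
.....
.....
F....
TFTF.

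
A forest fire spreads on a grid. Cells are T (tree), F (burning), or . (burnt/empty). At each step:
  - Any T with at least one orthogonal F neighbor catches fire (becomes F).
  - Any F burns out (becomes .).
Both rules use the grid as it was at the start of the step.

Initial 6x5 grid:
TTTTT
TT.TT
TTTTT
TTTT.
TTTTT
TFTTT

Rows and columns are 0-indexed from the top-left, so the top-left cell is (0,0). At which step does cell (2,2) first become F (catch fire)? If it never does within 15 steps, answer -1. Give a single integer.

Step 1: cell (2,2)='T' (+3 fires, +1 burnt)
Step 2: cell (2,2)='T' (+4 fires, +3 burnt)
Step 3: cell (2,2)='T' (+5 fires, +4 burnt)
Step 4: cell (2,2)='F' (+5 fires, +5 burnt)
  -> target ignites at step 4
Step 5: cell (2,2)='.' (+3 fires, +5 burnt)
Step 6: cell (2,2)='.' (+4 fires, +3 burnt)
Step 7: cell (2,2)='.' (+2 fires, +4 burnt)
Step 8: cell (2,2)='.' (+1 fires, +2 burnt)
Step 9: cell (2,2)='.' (+0 fires, +1 burnt)
  fire out at step 9

4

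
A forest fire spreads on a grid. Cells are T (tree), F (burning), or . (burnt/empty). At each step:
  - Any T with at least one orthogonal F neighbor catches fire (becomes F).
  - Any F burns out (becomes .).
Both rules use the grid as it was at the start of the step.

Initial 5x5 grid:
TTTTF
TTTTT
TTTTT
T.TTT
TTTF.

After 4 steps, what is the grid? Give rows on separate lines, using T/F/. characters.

Step 1: 4 trees catch fire, 2 burn out
  TTTF.
  TTTTF
  TTTTT
  T.TFT
  TTF..
Step 2: 7 trees catch fire, 4 burn out
  TTF..
  TTTF.
  TTTFF
  T.F.F
  TF...
Step 3: 4 trees catch fire, 7 burn out
  TF...
  TTF..
  TTF..
  T....
  F....
Step 4: 4 trees catch fire, 4 burn out
  F....
  TF...
  TF...
  F....
  .....

F....
TF...
TF...
F....
.....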